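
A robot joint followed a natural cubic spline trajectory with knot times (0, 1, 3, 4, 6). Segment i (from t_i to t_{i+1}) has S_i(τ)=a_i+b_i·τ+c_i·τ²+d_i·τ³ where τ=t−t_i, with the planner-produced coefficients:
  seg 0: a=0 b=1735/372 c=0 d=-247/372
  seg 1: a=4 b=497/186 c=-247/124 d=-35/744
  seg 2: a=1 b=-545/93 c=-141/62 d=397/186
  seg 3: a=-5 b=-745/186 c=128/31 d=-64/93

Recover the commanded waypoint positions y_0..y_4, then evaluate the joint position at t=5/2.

y_0=0 y_1=4 y_2=1 y_3=-5 y_4=-2
S(5/2) = 6681/1984

y_0 = S_0(0) = a_0 = 0
y_1 = S_1(0) = a_1 = 4
y_2 = S_2(0) = a_2 = 1
y_3 = S_3(0) = a_3 = -5
y_4 = S_3(2) = -2
t_q=5/2 is in segment 1 (τ=3/2); S_1(τ)=6681/1984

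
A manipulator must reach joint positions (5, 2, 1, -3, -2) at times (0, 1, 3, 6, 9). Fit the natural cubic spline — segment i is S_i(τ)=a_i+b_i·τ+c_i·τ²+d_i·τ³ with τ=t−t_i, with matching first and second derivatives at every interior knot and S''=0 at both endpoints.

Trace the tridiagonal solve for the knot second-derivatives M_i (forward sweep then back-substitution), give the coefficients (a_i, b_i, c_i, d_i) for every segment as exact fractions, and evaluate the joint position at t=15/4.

  seg 0: a=5 b=-1441/412 c=0 d=205/412
  seg 1: a=2 b=-413/206 c=615/412 d=-305/824
  seg 2: a=1 b=-49/103 c=-75/103 d=410/2781
  seg 3: a=-3 b=-89/103 c=185/309 d=-185/2781
S(15/4) = 975/3296

Δ: Δ0=-3, Δ1=-1/2, Δ2=-4/3, Δ3=1/3
row 1: diag=6, rhs=15; c'=1/3, d'=5/2
row 2: denom=10−2·1/3=28/3; d'=(-5−2·5/2)/(28/3)=-15/14
row 3: denom=12−3·9/28=309/28; d'=(10−3·-15/14)/(309/28)=370/309
back: M3=370/309
back: M2=-15/14−9/28·370/309=-150/103
back: M1=5/2−1/3·-150/103=615/206
M: M0=0, M1=615/206, M2=-150/103, M3=370/309, M4=0
seg 0: a=5, c=M0/2=0, d=(M1−M0)/(6·1)=205/412, b=Δ0−h0·(2M0+M1)/6=-1441/412
seg 1: a=2, c=M1/2=615/412, d=(M2−M1)/(6·2)=-305/824, b=Δ1−h1·(2M1+M2)/6=-413/206
seg 2: a=1, c=M2/2=-75/103, d=(M3−M2)/(6·3)=410/2781, b=Δ2−h2·(2M2+M3)/6=-49/103
seg 3: a=-3, c=M3/2=185/309, d=(M4−M3)/(6·3)=-185/2781, b=Δ3−h3·(2M3+M4)/6=-89/103
t_q=15/4 → seg 2, τ=3/4; S=1+-49/103·τ+-75/103·τ²+410/2781·τ³=975/3296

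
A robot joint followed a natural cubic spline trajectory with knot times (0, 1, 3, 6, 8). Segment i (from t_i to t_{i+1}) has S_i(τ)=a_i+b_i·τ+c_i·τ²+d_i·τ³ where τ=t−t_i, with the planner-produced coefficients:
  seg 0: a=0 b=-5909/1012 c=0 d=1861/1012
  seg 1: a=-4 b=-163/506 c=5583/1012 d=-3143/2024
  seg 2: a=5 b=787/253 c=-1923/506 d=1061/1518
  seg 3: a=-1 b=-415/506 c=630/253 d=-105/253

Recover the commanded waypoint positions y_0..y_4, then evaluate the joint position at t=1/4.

y_0=0 y_1=-4 y_2=5 y_3=-1 y_4=4
S(1/4) = -92683/64768

y_0 = S_0(0) = a_0 = 0
y_1 = S_1(0) = a_1 = -4
y_2 = S_2(0) = a_2 = 5
y_3 = S_3(0) = a_3 = -1
y_4 = S_3(2) = 4
t_q=1/4 is in segment 0 (τ=1/4); S_0(τ)=-92683/64768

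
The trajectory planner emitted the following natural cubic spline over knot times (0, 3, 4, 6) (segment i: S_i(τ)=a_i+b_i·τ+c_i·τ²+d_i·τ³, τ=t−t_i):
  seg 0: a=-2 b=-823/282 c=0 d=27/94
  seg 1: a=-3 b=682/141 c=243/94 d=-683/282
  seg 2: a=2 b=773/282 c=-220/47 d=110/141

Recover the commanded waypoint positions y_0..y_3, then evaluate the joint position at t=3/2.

y_0=-2 y_1=-3 y_2=2 y_3=-5
S(3/2) = -4067/752

y_0 = S_0(0) = a_0 = -2
y_1 = S_1(0) = a_1 = -3
y_2 = S_2(0) = a_2 = 2
y_3 = S_2(2) = -5
t_q=3/2 is in segment 0 (τ=3/2); S_0(τ)=-4067/752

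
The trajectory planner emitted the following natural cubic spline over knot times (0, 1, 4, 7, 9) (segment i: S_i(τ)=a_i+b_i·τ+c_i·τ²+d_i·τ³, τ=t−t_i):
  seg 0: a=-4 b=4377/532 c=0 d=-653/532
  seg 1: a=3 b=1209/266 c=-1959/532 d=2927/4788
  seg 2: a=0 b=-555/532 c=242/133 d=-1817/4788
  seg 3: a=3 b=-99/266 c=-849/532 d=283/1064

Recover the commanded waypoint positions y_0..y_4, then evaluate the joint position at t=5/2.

y_0=-4 y_1=3 y_2=0 y_3=3 y_4=-2
S(5/2) = 15303/4256

y_0 = S_0(0) = a_0 = -4
y_1 = S_1(0) = a_1 = 3
y_2 = S_2(0) = a_2 = 0
y_3 = S_3(0) = a_3 = 3
y_4 = S_3(2) = -2
t_q=5/2 is in segment 1 (τ=3/2); S_1(τ)=15303/4256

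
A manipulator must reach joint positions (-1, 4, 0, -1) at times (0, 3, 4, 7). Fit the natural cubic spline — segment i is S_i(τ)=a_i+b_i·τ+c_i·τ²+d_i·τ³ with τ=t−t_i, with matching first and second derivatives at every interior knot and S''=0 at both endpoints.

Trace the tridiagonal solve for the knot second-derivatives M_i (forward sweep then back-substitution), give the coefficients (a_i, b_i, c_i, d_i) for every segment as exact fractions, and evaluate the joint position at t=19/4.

  seg 0: a=-1 b=4 c=0 d=-7/27
  seg 1: a=4 b=-3 c=-7/3 d=4/3
  seg 2: a=0 b=-11/3 c=5/3 d=-5/27
S(19/4) = -121/64

Δ: Δ0=5/3, Δ1=-4, Δ2=-1/3
row 1: diag=8, rhs=-34; c'=1/8, d'=-17/4
row 2: denom=8−1·1/8=63/8; d'=(22−1·-17/4)/(63/8)=10/3
back: M2=10/3
back: M1=-17/4−1/8·10/3=-14/3
M: M0=0, M1=-14/3, M2=10/3, M3=0
seg 0: a=-1, c=M0/2=0, d=(M1−M0)/(6·3)=-7/27, b=Δ0−h0·(2M0+M1)/6=4
seg 1: a=4, c=M1/2=-7/3, d=(M2−M1)/(6·1)=4/3, b=Δ1−h1·(2M1+M2)/6=-3
seg 2: a=0, c=M2/2=5/3, d=(M3−M2)/(6·3)=-5/27, b=Δ2−h2·(2M2+M3)/6=-11/3
t_q=19/4 → seg 2, τ=3/4; S=0+-11/3·τ+5/3·τ²+-5/27·τ³=-121/64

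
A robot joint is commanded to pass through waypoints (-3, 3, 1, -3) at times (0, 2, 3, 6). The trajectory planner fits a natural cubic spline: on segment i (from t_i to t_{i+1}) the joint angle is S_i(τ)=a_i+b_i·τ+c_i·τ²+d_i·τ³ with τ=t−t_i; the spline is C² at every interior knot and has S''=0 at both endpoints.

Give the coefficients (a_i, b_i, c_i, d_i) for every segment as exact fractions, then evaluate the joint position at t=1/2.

Δ: Δ0=3, Δ1=-2, Δ2=-4/3
row 1: diag=6, rhs=-30; c'=1/6, d'=-5
row 2: denom=8−1·1/6=47/6; d'=(4−1·-5)/(47/6)=54/47
back: M2=54/47
back: M1=-5−1/6·54/47=-244/47
M: M0=0, M1=-244/47, M2=54/47, M3=0
seg 0: a=-3, c=M0/2=0, d=(M1−M0)/(6·2)=-61/141, b=Δ0−h0·(2M0+M1)/6=667/141
seg 1: a=3, c=M1/2=-122/47, d=(M2−M1)/(6·1)=149/141, b=Δ1−h1·(2M1+M2)/6=-65/141
seg 2: a=1, c=M2/2=27/47, d=(M3−M2)/(6·3)=-3/47, b=Δ2−h2·(2M2+M3)/6=-350/141
t_q=1/2 → seg 0, τ=1/2; S=-3+667/141·τ+0·τ²+-61/141·τ³=-259/376

  seg 0: a=-3 b=667/141 c=0 d=-61/141
  seg 1: a=3 b=-65/141 c=-122/47 d=149/141
  seg 2: a=1 b=-350/141 c=27/47 d=-3/47
S(1/2) = -259/376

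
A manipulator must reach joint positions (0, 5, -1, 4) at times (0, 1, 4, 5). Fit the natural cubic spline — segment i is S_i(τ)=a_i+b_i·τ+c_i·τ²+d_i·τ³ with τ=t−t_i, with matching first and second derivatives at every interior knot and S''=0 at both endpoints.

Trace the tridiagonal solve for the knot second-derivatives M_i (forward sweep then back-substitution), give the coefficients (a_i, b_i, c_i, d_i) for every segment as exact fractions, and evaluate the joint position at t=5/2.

  seg 0: a=0 b=32/5 c=0 d=-7/5
  seg 1: a=5 b=11/5 c=-21/5 d=14/15
  seg 2: a=-1 b=11/5 c=21/5 d=-7/5
S(5/2) = 2

Δ: Δ0=5, Δ1=-2, Δ2=5
row 1: diag=8, rhs=-42; c'=3/8, d'=-21/4
row 2: denom=8−3·3/8=55/8; d'=(42−3·-21/4)/(55/8)=42/5
back: M2=42/5
back: M1=-21/4−3/8·42/5=-42/5
M: M0=0, M1=-42/5, M2=42/5, M3=0
seg 0: a=0, c=M0/2=0, d=(M1−M0)/(6·1)=-7/5, b=Δ0−h0·(2M0+M1)/6=32/5
seg 1: a=5, c=M1/2=-21/5, d=(M2−M1)/(6·3)=14/15, b=Δ1−h1·(2M1+M2)/6=11/5
seg 2: a=-1, c=M2/2=21/5, d=(M3−M2)/(6·1)=-7/5, b=Δ2−h2·(2M2+M3)/6=11/5
t_q=5/2 → seg 1, τ=3/2; S=5+11/5·τ+-21/5·τ²+14/15·τ³=2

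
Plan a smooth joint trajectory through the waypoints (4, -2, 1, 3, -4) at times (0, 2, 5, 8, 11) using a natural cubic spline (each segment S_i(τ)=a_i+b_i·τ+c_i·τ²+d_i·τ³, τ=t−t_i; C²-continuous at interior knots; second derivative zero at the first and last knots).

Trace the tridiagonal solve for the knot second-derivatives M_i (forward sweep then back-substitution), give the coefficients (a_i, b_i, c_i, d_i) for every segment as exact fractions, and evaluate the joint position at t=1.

  seg 0: a=4 b=-796/207 c=0 d=175/828
  seg 1: a=-2 b=-271/207 c=175/138 d=-619/3726
  seg 2: a=1 b=751/414 c=-47/207 d=-193/3726
  seg 3: a=3 b=-196/207 c=-287/414 d=287/3726
S(1) = 101/276

Δ: Δ0=-3, Δ1=1, Δ2=2/3, Δ3=-7/3
row 1: diag=10, rhs=24; c'=3/10, d'=12/5
row 2: denom=12−3·3/10=111/10; d'=(-2−3·12/5)/(111/10)=-92/111
row 3: denom=12−3·10/37=414/37; d'=(-18−3·-92/111)/(414/37)=-287/207
back: M3=-287/207
back: M2=-92/111−10/37·-287/207=-94/207
back: M1=12/5−3/10·-94/207=175/69
M: M0=0, M1=175/69, M2=-94/207, M3=-287/207, M4=0
seg 0: a=4, c=M0/2=0, d=(M1−M0)/(6·2)=175/828, b=Δ0−h0·(2M0+M1)/6=-796/207
seg 1: a=-2, c=M1/2=175/138, d=(M2−M1)/(6·3)=-619/3726, b=Δ1−h1·(2M1+M2)/6=-271/207
seg 2: a=1, c=M2/2=-47/207, d=(M3−M2)/(6·3)=-193/3726, b=Δ2−h2·(2M2+M3)/6=751/414
seg 3: a=3, c=M3/2=-287/414, d=(M4−M3)/(6·3)=287/3726, b=Δ3−h3·(2M3+M4)/6=-196/207
t_q=1 → seg 0, τ=1; S=4+-796/207·τ+0·τ²+175/828·τ³=101/276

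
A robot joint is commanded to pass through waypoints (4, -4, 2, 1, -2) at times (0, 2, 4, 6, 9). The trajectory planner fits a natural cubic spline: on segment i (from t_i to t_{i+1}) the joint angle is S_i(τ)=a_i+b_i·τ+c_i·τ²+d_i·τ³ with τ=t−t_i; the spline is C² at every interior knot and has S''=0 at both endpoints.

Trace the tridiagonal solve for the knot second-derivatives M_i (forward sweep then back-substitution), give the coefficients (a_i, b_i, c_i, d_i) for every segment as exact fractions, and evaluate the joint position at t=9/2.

Δ: Δ0=-4, Δ1=3, Δ2=-1/2, Δ3=-1
row 1: diag=8, rhs=42; c'=1/4, d'=21/4
row 2: denom=8−2·1/4=15/2; d'=(-21−2·21/4)/(15/2)=-21/5
row 3: denom=10−2·4/15=142/15; d'=(-3−2·-21/5)/(142/15)=81/142
back: M3=81/142
back: M2=-21/5−4/15·81/142=-309/71
back: M1=21/4−1/4·-309/71=450/71
M: M0=0, M1=450/71, M2=-309/71, M3=81/142, M4=0
seg 0: a=4, c=M0/2=0, d=(M1−M0)/(6·2)=75/142, b=Δ0−h0·(2M0+M1)/6=-434/71
seg 1: a=-4, c=M1/2=225/71, d=(M2−M1)/(6·2)=-253/284, b=Δ1−h1·(2M1+M2)/6=16/71
seg 2: a=2, c=M2/2=-309/142, d=(M3−M2)/(6·2)=233/568, b=Δ2−h2·(2M2+M3)/6=157/71
seg 3: a=1, c=M3/2=81/284, d=(M4−M3)/(6·3)=-9/284, b=Δ3−h3·(2M3+M4)/6=-223/142
t_q=9/2 → seg 2, τ=1/2; S=2+157/71·τ+-309/142·τ²+233/568·τ³=11873/4544

  seg 0: a=4 b=-434/71 c=0 d=75/142
  seg 1: a=-4 b=16/71 c=225/71 d=-253/284
  seg 2: a=2 b=157/71 c=-309/142 d=233/568
  seg 3: a=1 b=-223/142 c=81/284 d=-9/284
S(9/2) = 11873/4544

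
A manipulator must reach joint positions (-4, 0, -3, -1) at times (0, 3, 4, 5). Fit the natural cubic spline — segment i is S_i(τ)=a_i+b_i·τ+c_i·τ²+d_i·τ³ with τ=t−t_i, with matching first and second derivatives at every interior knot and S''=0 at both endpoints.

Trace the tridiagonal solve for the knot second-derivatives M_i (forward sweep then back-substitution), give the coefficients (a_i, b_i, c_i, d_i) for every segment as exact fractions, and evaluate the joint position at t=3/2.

  seg 0: a=-4 b=325/93 c=0 d=-67/279
  seg 1: a=0 b=-278/93 c=-67/31 d=200/93
  seg 2: a=-3 b=-80/93 c=133/31 d=-133/93
S(3/2) = 107/248

Δ: Δ0=4/3, Δ1=-3, Δ2=2
row 1: diag=8, rhs=-26; c'=1/8, d'=-13/4
row 2: denom=4−1·1/8=31/8; d'=(30−1·-13/4)/(31/8)=266/31
back: M2=266/31
back: M1=-13/4−1/8·266/31=-134/31
M: M0=0, M1=-134/31, M2=266/31, M3=0
seg 0: a=-4, c=M0/2=0, d=(M1−M0)/(6·3)=-67/279, b=Δ0−h0·(2M0+M1)/6=325/93
seg 1: a=0, c=M1/2=-67/31, d=(M2−M1)/(6·1)=200/93, b=Δ1−h1·(2M1+M2)/6=-278/93
seg 2: a=-3, c=M2/2=133/31, d=(M3−M2)/(6·1)=-133/93, b=Δ2−h2·(2M2+M3)/6=-80/93
t_q=3/2 → seg 0, τ=3/2; S=-4+325/93·τ+0·τ²+-67/279·τ³=107/248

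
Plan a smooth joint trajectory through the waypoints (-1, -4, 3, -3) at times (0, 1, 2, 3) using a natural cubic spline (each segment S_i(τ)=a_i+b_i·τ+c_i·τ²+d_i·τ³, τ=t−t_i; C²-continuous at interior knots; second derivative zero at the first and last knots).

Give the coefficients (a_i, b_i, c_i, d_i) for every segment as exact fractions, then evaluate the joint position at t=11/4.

  seg 0: a=-1 b=-98/15 c=0 d=53/15
  seg 1: a=-4 b=61/15 c=53/5 d=-23/3
  seg 2: a=3 b=34/15 c=-62/5 d=62/15
S(11/4) = -17/32

Δ: Δ0=-3, Δ1=7, Δ2=-6
row 1: diag=4, rhs=60; c'=1/4, d'=15
row 2: denom=4−1·1/4=15/4; d'=(-78−1·15)/(15/4)=-124/5
back: M2=-124/5
back: M1=15−1/4·-124/5=106/5
M: M0=0, M1=106/5, M2=-124/5, M3=0
seg 0: a=-1, c=M0/2=0, d=(M1−M0)/(6·1)=53/15, b=Δ0−h0·(2M0+M1)/6=-98/15
seg 1: a=-4, c=M1/2=53/5, d=(M2−M1)/(6·1)=-23/3, b=Δ1−h1·(2M1+M2)/6=61/15
seg 2: a=3, c=M2/2=-62/5, d=(M3−M2)/(6·1)=62/15, b=Δ2−h2·(2M2+M3)/6=34/15
t_q=11/4 → seg 2, τ=3/4; S=3+34/15·τ+-62/5·τ²+62/15·τ³=-17/32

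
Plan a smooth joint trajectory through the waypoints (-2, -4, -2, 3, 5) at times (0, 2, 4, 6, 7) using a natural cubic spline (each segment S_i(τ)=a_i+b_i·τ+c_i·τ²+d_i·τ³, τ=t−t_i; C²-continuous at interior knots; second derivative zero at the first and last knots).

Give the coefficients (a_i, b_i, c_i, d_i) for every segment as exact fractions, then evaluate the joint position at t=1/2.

Δ: Δ0=-1, Δ1=1, Δ2=5/2, Δ3=2
row 1: diag=8, rhs=12; c'=1/4, d'=3/2
row 2: denom=8−2·1/4=15/2; d'=(9−2·3/2)/(15/2)=4/5
row 3: denom=6−2·4/15=82/15; d'=(-3−2·4/5)/(82/15)=-69/82
back: M3=-69/82
back: M2=4/5−4/15·-69/82=42/41
back: M1=3/2−1/4·42/41=51/41
M: M0=0, M1=51/41, M2=42/41, M3=-69/82, M4=0
seg 0: a=-2, c=M0/2=0, d=(M1−M0)/(6·2)=17/164, b=Δ0−h0·(2M0+M1)/6=-58/41
seg 1: a=-4, c=M1/2=51/82, d=(M2−M1)/(6·2)=-3/164, b=Δ1−h1·(2M1+M2)/6=-7/41
seg 2: a=-2, c=M2/2=21/41, d=(M3−M2)/(6·2)=-51/328, b=Δ2−h2·(2M2+M3)/6=86/41
seg 3: a=3, c=M3/2=-69/164, d=(M4−M3)/(6·1)=23/164, b=Δ3−h3·(2M3+M4)/6=187/82
t_q=1/2 → seg 0, τ=1/2; S=-2+-58/41·τ+0·τ²+17/164·τ³=-3535/1312

  seg 0: a=-2 b=-58/41 c=0 d=17/164
  seg 1: a=-4 b=-7/41 c=51/82 d=-3/164
  seg 2: a=-2 b=86/41 c=21/41 d=-51/328
  seg 3: a=3 b=187/82 c=-69/164 d=23/164
S(1/2) = -3535/1312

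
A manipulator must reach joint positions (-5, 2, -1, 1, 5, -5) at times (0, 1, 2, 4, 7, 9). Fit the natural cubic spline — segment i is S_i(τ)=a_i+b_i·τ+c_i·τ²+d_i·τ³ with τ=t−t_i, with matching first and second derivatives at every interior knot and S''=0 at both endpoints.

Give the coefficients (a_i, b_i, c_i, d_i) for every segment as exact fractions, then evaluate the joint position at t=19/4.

Δ: Δ0=7, Δ1=-3, Δ2=1, Δ3=4/3, Δ4=-5
row 1: diag=4, rhs=-60; c'=1/4, d'=-15
row 2: denom=6−1·1/4=23/4; d'=(24−1·-15)/(23/4)=156/23
row 3: denom=10−2·8/23=214/23; d'=(2−2·156/23)/(214/23)=-133/107
row 4: denom=10−3·69/214=1933/214; d'=(-38−3·-133/107)/(1933/214)=-7334/1933
back: M4=-7334/1933
back: M3=-133/107−69/214·-7334/1933=-38/1933
back: M2=156/23−8/23·-38/1933=13124/1933
back: M1=-15−1/4·13124/1933=-32276/1933
M: M0=0, M1=-32276/1933, M2=13124/1933, M3=-38/1933, M4=-7334/1933, M5=0
seg 0: a=-5, c=M0/2=0, d=(M1−M0)/(6·1)=-16138/5799, b=Δ0−h0·(2M0+M1)/6=56731/5799
seg 1: a=2, c=M1/2=-16138/1933, d=(M2−M1)/(6·1)=22700/5799, b=Δ1−h1·(2M1+M2)/6=8317/5799
seg 2: a=-1, c=M2/2=6562/1933, d=(M3−M2)/(6·2)=-6581/11598, b=Δ2−h2·(2M2+M3)/6=-20411/5799
seg 3: a=1, c=M3/2=-19/1933, d=(M4−M3)/(6·3)=-1216/5799, b=Δ3−h3·(2M3+M4)/6=18847/5799
seg 4: a=5, c=M4/2=-3667/1933, d=(M5−M4)/(6·2)=3667/11598, b=Δ4−h4·(2M4+M5)/6=-14327/5799
t_q=19/4 → seg 3, τ=3/4; S=1+18847/5799·τ+-19/1933·τ²+-1216/5799·τ³=103409/30928

  seg 0: a=-5 b=56731/5799 c=0 d=-16138/5799
  seg 1: a=2 b=8317/5799 c=-16138/1933 d=22700/5799
  seg 2: a=-1 b=-20411/5799 c=6562/1933 d=-6581/11598
  seg 3: a=1 b=18847/5799 c=-19/1933 d=-1216/5799
  seg 4: a=5 b=-14327/5799 c=-3667/1933 d=3667/11598
S(19/4) = 103409/30928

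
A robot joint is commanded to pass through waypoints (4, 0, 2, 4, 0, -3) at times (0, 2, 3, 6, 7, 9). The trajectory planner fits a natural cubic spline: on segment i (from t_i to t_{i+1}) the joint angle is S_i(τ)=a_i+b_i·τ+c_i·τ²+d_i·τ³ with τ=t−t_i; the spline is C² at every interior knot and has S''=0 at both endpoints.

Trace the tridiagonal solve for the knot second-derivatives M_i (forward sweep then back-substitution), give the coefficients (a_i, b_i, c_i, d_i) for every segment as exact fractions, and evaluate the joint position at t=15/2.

Δ: Δ0=-2, Δ1=2, Δ2=2/3, Δ3=-4, Δ4=-3/2
row 1: diag=6, rhs=24; c'=1/6, d'=4
row 2: denom=8−1·1/6=47/6; d'=(-8−1·4)/(47/6)=-72/47
row 3: denom=8−3·18/47=322/47; d'=(-28−3·-72/47)/(322/47)=-550/161
row 4: denom=6−1·47/322=1885/322; d'=(15−1·-550/161)/(1885/322)=1186/377
back: M4=1186/377
back: M3=-550/161−47/322·1186/377=-1461/377
back: M2=-72/47−18/47·-1461/377=-18/377
back: M1=4−1/6·-18/377=1511/377
M: M0=0, M1=1511/377, M2=-18/377, M3=-1461/377, M4=1186/377, M5=0
seg 0: a=4, c=M0/2=0, d=(M1−M0)/(6·2)=1511/4524, b=Δ0−h0·(2M0+M1)/6=-3773/1131
seg 1: a=0, c=M1/2=1511/754, d=(M2−M1)/(6·1)=-1529/2262, b=Δ1−h1·(2M1+M2)/6=760/1131
seg 2: a=2, c=M2/2=-9/377, d=(M3−M2)/(6·3)=-37/174, b=Δ2−h2·(2M2+M3)/6=5999/2262
seg 3: a=4, c=M3/2=-1461/754, d=(M4−M3)/(6·1)=2647/2262, b=Δ3−h3·(2M3+M4)/6=-3656/1131
seg 4: a=0, c=M4/2=593/377, d=(M5−M4)/(6·2)=-593/2262, b=Δ4−h4·(2M4+M5)/6=-8137/2262
t_q=15/2 → seg 4, τ=1/2; S=0+-8137/2262·τ+593/377·τ²+-593/2262·τ³=-8675/6032

  seg 0: a=4 b=-3773/1131 c=0 d=1511/4524
  seg 1: a=0 b=760/1131 c=1511/754 d=-1529/2262
  seg 2: a=2 b=5999/2262 c=-9/377 d=-37/174
  seg 3: a=4 b=-3656/1131 c=-1461/754 d=2647/2262
  seg 4: a=0 b=-8137/2262 c=593/377 d=-593/2262
S(15/2) = -8675/6032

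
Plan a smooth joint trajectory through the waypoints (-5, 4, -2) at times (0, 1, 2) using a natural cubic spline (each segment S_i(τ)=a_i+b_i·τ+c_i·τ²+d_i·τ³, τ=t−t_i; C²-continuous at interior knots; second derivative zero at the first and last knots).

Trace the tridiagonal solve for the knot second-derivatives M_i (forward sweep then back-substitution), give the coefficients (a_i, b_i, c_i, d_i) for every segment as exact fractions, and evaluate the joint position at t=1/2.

Δ: Δ0=9, Δ1=-6
row 1: diag=4, rhs=-90; c'=1/4, d'=-45/2
back: M1=-45/2
M: M0=0, M1=-45/2, M2=0
seg 0: a=-5, c=M0/2=0, d=(M1−M0)/(6·1)=-15/4, b=Δ0−h0·(2M0+M1)/6=51/4
seg 1: a=4, c=M1/2=-45/4, d=(M2−M1)/(6·1)=15/4, b=Δ1−h1·(2M1+M2)/6=3/2
t_q=1/2 → seg 0, τ=1/2; S=-5+51/4·τ+0·τ²+-15/4·τ³=29/32

  seg 0: a=-5 b=51/4 c=0 d=-15/4
  seg 1: a=4 b=3/2 c=-45/4 d=15/4
S(1/2) = 29/32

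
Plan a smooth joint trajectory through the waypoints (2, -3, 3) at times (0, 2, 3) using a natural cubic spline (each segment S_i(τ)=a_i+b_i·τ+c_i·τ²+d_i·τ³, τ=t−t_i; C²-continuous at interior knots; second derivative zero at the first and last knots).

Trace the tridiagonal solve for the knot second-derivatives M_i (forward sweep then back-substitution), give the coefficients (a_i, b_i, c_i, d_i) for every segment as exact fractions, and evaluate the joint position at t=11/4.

  seg 0: a=2 b=-16/3 c=0 d=17/24
  seg 1: a=-3 b=19/6 c=17/4 d=-17/12
S(11/4) = 299/256

Δ: Δ0=-5/2, Δ1=6
row 1: diag=6, rhs=51; c'=1/6, d'=17/2
back: M1=17/2
M: M0=0, M1=17/2, M2=0
seg 0: a=2, c=M0/2=0, d=(M1−M0)/(6·2)=17/24, b=Δ0−h0·(2M0+M1)/6=-16/3
seg 1: a=-3, c=M1/2=17/4, d=(M2−M1)/(6·1)=-17/12, b=Δ1−h1·(2M1+M2)/6=19/6
t_q=11/4 → seg 1, τ=3/4; S=-3+19/6·τ+17/4·τ²+-17/12·τ³=299/256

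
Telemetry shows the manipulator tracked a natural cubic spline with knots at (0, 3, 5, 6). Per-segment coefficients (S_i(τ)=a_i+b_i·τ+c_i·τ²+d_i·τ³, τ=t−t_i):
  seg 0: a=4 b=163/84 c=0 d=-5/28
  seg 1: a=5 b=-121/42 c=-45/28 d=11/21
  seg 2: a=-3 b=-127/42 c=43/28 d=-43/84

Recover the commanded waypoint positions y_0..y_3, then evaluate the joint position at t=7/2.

y_0 = S_0(0) = a_0 = 4
y_1 = S_1(0) = a_1 = 5
y_2 = S_2(0) = a_2 = -3
y_3 = S_2(1) = -5
t_q=7/2 is in segment 1 (τ=1/2); S_1(τ)=361/112

y_0=4 y_1=5 y_2=-3 y_3=-5
S(7/2) = 361/112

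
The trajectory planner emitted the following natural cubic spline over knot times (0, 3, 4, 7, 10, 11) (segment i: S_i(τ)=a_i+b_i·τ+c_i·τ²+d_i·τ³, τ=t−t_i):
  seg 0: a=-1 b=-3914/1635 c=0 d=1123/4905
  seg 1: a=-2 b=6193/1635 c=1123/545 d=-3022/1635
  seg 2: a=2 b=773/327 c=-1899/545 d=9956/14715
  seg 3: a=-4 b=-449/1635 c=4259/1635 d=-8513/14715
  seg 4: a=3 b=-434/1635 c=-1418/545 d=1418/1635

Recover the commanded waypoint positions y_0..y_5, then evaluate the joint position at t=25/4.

y_0=-1 y_1=-2 y_2=2 y_3=-4 y_4=3 y_5=1
S(25/4) = -5699/2180

y_0 = S_0(0) = a_0 = -1
y_1 = S_1(0) = a_1 = -2
y_2 = S_2(0) = a_2 = 2
y_3 = S_3(0) = a_3 = -4
y_4 = S_4(0) = a_4 = 3
y_5 = S_4(1) = 1
t_q=25/4 is in segment 2 (τ=9/4); S_2(τ)=-5699/2180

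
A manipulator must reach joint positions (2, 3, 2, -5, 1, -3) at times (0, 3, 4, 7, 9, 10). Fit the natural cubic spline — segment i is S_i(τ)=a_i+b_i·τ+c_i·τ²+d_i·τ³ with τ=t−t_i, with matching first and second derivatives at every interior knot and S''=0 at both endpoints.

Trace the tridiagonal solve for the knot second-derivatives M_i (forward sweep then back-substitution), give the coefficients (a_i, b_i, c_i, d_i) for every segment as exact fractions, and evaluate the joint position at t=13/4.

Δ: Δ0=1/3, Δ1=-1, Δ2=-7/3, Δ3=3, Δ4=-4
row 1: diag=8, rhs=-8; c'=1/8, d'=-1
row 2: denom=8−1·1/8=63/8; d'=(-8−1·-1)/(63/8)=-8/9
row 3: denom=10−3·8/21=62/7; d'=(32−3·-8/9)/(62/7)=364/93
row 4: denom=6−2·7/31=172/31; d'=(-42−2·364/93)/(172/31)=-2317/258
back: M4=-2317/258
back: M3=364/93−7/31·-2317/258=511/86
back: M2=-8/9−8/21·511/86=-1220/387
back: M1=-1−1/8·-1220/387=-469/774
M: M0=0, M1=-469/774, M2=-1220/387, M3=511/86, M4=-2317/258, M5=0
seg 0: a=2, c=M0/2=0, d=(M1−M0)/(6·3)=-469/13932, b=Δ0−h0·(2M0+M1)/6=985/1548
seg 1: a=3, c=M1/2=-469/1548, d=(M2−M1)/(6·1)=-73/172, b=Δ1−h1·(2M1+M2)/6=-211/774
seg 2: a=2, c=M2/2=-610/387, d=(M3−M2)/(6·3)=7039/13932, b=Δ2−h2·(2M2+M3)/6=-3331/1548
seg 3: a=-5, c=M3/2=511/172, d=(M4−M3)/(6·2)=-1925/1548, b=Δ3−h3·(2M3+M4)/6=1573/774
seg 4: a=1, c=M4/2=-2317/516, d=(M5−M4)/(6·1)=2317/1548, b=Δ4−h4·(2M4+M5)/6=-779/774
t_q=13/4 → seg 1, τ=1/4; S=3+-211/774·τ+-469/1548·τ²+-73/172·τ³=95977/33024

  seg 0: a=2 b=985/1548 c=0 d=-469/13932
  seg 1: a=3 b=-211/774 c=-469/1548 d=-73/172
  seg 2: a=2 b=-3331/1548 c=-610/387 d=7039/13932
  seg 3: a=-5 b=1573/774 c=511/172 d=-1925/1548
  seg 4: a=1 b=-779/774 c=-2317/516 d=2317/1548
S(13/4) = 95977/33024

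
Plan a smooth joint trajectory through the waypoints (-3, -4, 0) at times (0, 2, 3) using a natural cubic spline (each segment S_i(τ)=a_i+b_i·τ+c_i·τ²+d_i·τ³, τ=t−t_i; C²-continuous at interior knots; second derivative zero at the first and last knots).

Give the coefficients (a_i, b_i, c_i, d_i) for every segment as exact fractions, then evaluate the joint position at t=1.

Δ: Δ0=-1/2, Δ1=4
row 1: diag=6, rhs=27; c'=1/6, d'=9/2
back: M1=9/2
M: M0=0, M1=9/2, M2=0
seg 0: a=-3, c=M0/2=0, d=(M1−M0)/(6·2)=3/8, b=Δ0−h0·(2M0+M1)/6=-2
seg 1: a=-4, c=M1/2=9/4, d=(M2−M1)/(6·1)=-3/4, b=Δ1−h1·(2M1+M2)/6=5/2
t_q=1 → seg 0, τ=1; S=-3+-2·τ+0·τ²+3/8·τ³=-37/8

  seg 0: a=-3 b=-2 c=0 d=3/8
  seg 1: a=-4 b=5/2 c=9/4 d=-3/4
S(1) = -37/8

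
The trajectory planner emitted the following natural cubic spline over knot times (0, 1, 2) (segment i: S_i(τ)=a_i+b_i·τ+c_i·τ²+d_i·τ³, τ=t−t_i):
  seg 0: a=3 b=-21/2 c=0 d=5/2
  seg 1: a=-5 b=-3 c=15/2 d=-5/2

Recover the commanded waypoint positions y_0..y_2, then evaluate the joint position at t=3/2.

y_0=3 y_1=-5 y_2=-3
S(3/2) = -79/16

y_0 = S_0(0) = a_0 = 3
y_1 = S_1(0) = a_1 = -5
y_2 = S_1(1) = -3
t_q=3/2 is in segment 1 (τ=1/2); S_1(τ)=-79/16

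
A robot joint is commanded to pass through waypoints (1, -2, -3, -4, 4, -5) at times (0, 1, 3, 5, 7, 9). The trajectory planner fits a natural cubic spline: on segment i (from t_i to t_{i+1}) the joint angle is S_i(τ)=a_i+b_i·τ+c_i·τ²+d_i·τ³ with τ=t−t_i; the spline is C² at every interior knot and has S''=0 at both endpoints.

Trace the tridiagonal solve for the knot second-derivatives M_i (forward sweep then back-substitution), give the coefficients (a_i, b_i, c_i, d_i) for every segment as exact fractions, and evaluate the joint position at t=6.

Δ: Δ0=-3, Δ1=-1/2, Δ2=-1/2, Δ3=4, Δ4=-9/2
row 1: diag=6, rhs=15; c'=1/3, d'=5/2
row 2: denom=8−2·1/3=22/3; d'=(0−2·5/2)/(22/3)=-15/22
row 3: denom=8−2·3/11=82/11; d'=(27−2·-15/22)/(82/11)=156/41
row 4: denom=8−2·11/41=306/41; d'=(-51−2·156/41)/(306/41)=-267/34
back: M4=-267/34
back: M3=156/41−11/41·-267/34=201/34
back: M2=-15/22−3/11·201/34=-39/17
back: M1=5/2−1/3·-39/17=111/34
M: M0=0, M1=111/34, M2=-39/17, M3=201/34, M4=-267/34, M5=0
seg 0: a=1, c=M0/2=0, d=(M1−M0)/(6·1)=37/68, b=Δ0−h0·(2M0+M1)/6=-241/68
seg 1: a=-2, c=M1/2=111/68, d=(M2−M1)/(6·2)=-63/136, b=Δ1−h1·(2M1+M2)/6=-65/34
seg 2: a=-3, c=M2/2=-39/34, d=(M3−M2)/(6·2)=93/136, b=Δ2−h2·(2M2+M3)/6=-16/17
seg 3: a=-4, c=M3/2=201/68, d=(M4−M3)/(6·2)=-39/34, b=Δ3−h3·(2M3+M4)/6=91/34
seg 4: a=4, c=M4/2=-267/68, d=(M5−M4)/(6·2)=89/136, b=Δ4−h4·(2M4+M5)/6=25/34
t_q=6 → seg 3, τ=1; S=-4+91/34·τ+201/68·τ²+-39/34·τ³=33/68

  seg 0: a=1 b=-241/68 c=0 d=37/68
  seg 1: a=-2 b=-65/34 c=111/68 d=-63/136
  seg 2: a=-3 b=-16/17 c=-39/34 d=93/136
  seg 3: a=-4 b=91/34 c=201/68 d=-39/34
  seg 4: a=4 b=25/34 c=-267/68 d=89/136
S(6) = 33/68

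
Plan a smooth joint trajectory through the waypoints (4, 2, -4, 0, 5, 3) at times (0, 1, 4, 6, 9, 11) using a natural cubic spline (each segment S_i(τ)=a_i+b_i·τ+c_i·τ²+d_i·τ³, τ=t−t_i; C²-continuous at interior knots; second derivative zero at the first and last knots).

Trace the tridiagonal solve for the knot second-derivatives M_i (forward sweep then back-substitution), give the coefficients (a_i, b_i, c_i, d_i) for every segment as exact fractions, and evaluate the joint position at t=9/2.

Δ: Δ0=-2, Δ1=-2, Δ2=2, Δ3=5/3, Δ4=-1
row 1: diag=8, rhs=0; c'=3/8, d'=0
row 2: denom=10−3·3/8=71/8; d'=(24−3·0)/(71/8)=192/71
row 3: denom=10−2·16/71=678/71; d'=(-2−2·192/71)/(678/71)=-263/339
row 4: denom=10−3·71/226=2047/226; d'=(-16−3·-263/339)/(2047/226)=-3090/2047
back: M4=-3090/2047
back: M3=-263/339−71/226·-3090/2047=-1852/6141
back: M2=192/71−16/71·-1852/6141=17024/6141
back: M1=0−3/8·17024/6141=-2128/2047
M: M0=0, M1=-2128/2047, M2=17024/6141, M3=-1852/6141, M4=-3090/2047, M5=0
seg 0: a=4, c=M0/2=0, d=(M1−M0)/(6·1)=-1064/6141, b=Δ0−h0·(2M0+M1)/6=-11218/6141
seg 1: a=2, c=M1/2=-1064/2047, d=(M2−M1)/(6·3)=11704/55269, b=Δ1−h1·(2M1+M2)/6=-14410/6141
seg 2: a=-4, c=M2/2=8512/6141, d=(M3−M2)/(6·2)=-1573/6141, b=Δ2−h2·(2M2+M3)/6=1550/6141
seg 3: a=0, c=M3/2=-926/6141, d=(M4−M3)/(6·3)=-3709/55269, b=Δ3−h3·(2M3+M4)/6=5574/2047
seg 4: a=5, c=M4/2=-1545/2047, d=(M5−M4)/(6·2)=515/4094, b=Δ4−h4·(2M4+M5)/6=13/2047
t_q=9/2 → seg 2, τ=1/2; S=-4+1550/6141·τ+8512/6141·τ²+-1573/6141·τ³=-58287/16376

  seg 0: a=4 b=-11218/6141 c=0 d=-1064/6141
  seg 1: a=2 b=-14410/6141 c=-1064/2047 d=11704/55269
  seg 2: a=-4 b=1550/6141 c=8512/6141 d=-1573/6141
  seg 3: a=0 b=5574/2047 c=-926/6141 d=-3709/55269
  seg 4: a=5 b=13/2047 c=-1545/2047 d=515/4094
S(9/2) = -58287/16376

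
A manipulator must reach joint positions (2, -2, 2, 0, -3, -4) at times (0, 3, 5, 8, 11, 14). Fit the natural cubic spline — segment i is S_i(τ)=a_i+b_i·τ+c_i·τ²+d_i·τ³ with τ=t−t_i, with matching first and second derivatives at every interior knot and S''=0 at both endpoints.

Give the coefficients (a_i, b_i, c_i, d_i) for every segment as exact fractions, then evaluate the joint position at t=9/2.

Δ: Δ0=-4/3, Δ1=2, Δ2=-2/3, Δ3=-1, Δ4=-1/3
row 1: diag=10, rhs=20; c'=1/5, d'=2
row 2: denom=10−2·1/5=48/5; d'=(-16−2·2)/(48/5)=-25/12
row 3: denom=12−3·5/16=177/16; d'=(-2−3·-25/12)/(177/16)=68/177
row 4: denom=12−3·16/59=660/59; d'=(4−3·68/177)/(660/59)=14/55
back: M4=14/55
back: M3=68/177−16/59·14/55=52/165
back: M2=-25/12−5/16·52/165=-24/11
back: M1=2−1/5·-24/11=134/55
M: M0=0, M1=134/55, M2=-24/11, M3=52/165, M4=14/55, M5=0
seg 0: a=2, c=M0/2=0, d=(M1−M0)/(6·3)=67/495, b=Δ0−h0·(2M0+M1)/6=-421/165
seg 1: a=-2, c=M1/2=67/55, d=(M2−M1)/(6·2)=-127/330, b=Δ1−h1·(2M1+M2)/6=182/165
seg 2: a=2, c=M2/2=-12/11, d=(M3−M2)/(6·3)=206/1485, b=Δ2−h2·(2M2+M3)/6=224/165
seg 3: a=0, c=M3/2=26/165, d=(M4−M3)/(6·3)=-1/297, b=Δ3−h3·(2M3+M4)/6=-238/165
seg 4: a=-3, c=M4/2=7/55, d=(M5−M4)/(6·3)=-7/495, b=Δ4−h4·(2M4+M5)/6=-97/165
t_q=9/2 → seg 1, τ=3/2; S=-2+182/165·τ+67/55·τ²+-127/330·τ³=193/176

  seg 0: a=2 b=-421/165 c=0 d=67/495
  seg 1: a=-2 b=182/165 c=67/55 d=-127/330
  seg 2: a=2 b=224/165 c=-12/11 d=206/1485
  seg 3: a=0 b=-238/165 c=26/165 d=-1/297
  seg 4: a=-3 b=-97/165 c=7/55 d=-7/495
S(9/2) = 193/176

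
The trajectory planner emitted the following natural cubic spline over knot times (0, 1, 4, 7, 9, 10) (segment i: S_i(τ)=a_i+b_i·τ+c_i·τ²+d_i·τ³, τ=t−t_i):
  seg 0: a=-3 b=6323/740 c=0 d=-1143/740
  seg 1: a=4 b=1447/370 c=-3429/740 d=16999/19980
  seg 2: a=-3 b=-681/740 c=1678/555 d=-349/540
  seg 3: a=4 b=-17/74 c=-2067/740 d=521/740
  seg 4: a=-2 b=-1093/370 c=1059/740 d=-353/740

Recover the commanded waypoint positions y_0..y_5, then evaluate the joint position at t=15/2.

y_0=-3 y_1=4 y_2=-3 y_3=4 y_4=-2 y_5=-4
S(15/2) = 19387/5920

y_0 = S_0(0) = a_0 = -3
y_1 = S_1(0) = a_1 = 4
y_2 = S_2(0) = a_2 = -3
y_3 = S_3(0) = a_3 = 4
y_4 = S_4(0) = a_4 = -2
y_5 = S_4(1) = -4
t_q=15/2 is in segment 3 (τ=1/2); S_3(τ)=19387/5920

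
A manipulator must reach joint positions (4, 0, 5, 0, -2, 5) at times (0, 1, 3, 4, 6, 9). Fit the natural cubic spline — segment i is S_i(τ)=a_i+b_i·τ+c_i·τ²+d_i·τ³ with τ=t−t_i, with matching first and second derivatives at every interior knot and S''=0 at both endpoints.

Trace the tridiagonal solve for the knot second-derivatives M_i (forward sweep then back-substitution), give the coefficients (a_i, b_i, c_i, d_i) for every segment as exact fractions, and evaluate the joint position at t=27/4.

Δ: Δ0=-4, Δ1=5/2, Δ2=-5, Δ3=-1, Δ4=7/3
row 1: diag=6, rhs=39; c'=1/3, d'=13/2
row 2: denom=6−2·1/3=16/3; d'=(-45−2·13/2)/(16/3)=-87/8
row 3: denom=6−1·3/16=93/16; d'=(24−1·-87/8)/(93/16)=6
row 4: denom=10−2·32/93=866/93; d'=(20−2·6)/(866/93)=372/433
back: M4=372/433
back: M3=6−32/93·372/433=2470/433
back: M2=-87/8−3/16·2470/433=-5172/433
back: M1=13/2−1/3·-5172/433=9077/866
M: M0=0, M1=9077/866, M2=-5172/433, M3=2470/433, M4=372/433, M5=0
seg 0: a=4, c=M0/2=0, d=(M1−M0)/(6·1)=9077/5196, b=Δ0−h0·(2M0+M1)/6=-29861/5196
seg 1: a=0, c=M1/2=9077/1732, d=(M2−M1)/(6·2)=-19421/10392, b=Δ1−h1·(2M1+M2)/6=-1315/2598
seg 2: a=5, c=M2/2=-2586/433, d=(M3−M2)/(6·1)=3821/1299, b=Δ2−h2·(2M2+M3)/6=-2558/1299
seg 3: a=0, c=M3/2=1235/433, d=(M4−M3)/(6·2)=-1049/2598, b=Δ3−h3·(2M3+M4)/6=-6611/1299
seg 4: a=-2, c=M4/2=186/433, d=(M5−M4)/(6·3)=-62/1299, b=Δ4−h4·(2M4+M5)/6=1915/1299
t_q=27/4 → seg 4, τ=3/4; S=-2+1915/1299·τ+186/433·τ²+-62/1299·τ³=-9323/13856

  seg 0: a=4 b=-29861/5196 c=0 d=9077/5196
  seg 1: a=0 b=-1315/2598 c=9077/1732 d=-19421/10392
  seg 2: a=5 b=-2558/1299 c=-2586/433 d=3821/1299
  seg 3: a=0 b=-6611/1299 c=1235/433 d=-1049/2598
  seg 4: a=-2 b=1915/1299 c=186/433 d=-62/1299
S(27/4) = -9323/13856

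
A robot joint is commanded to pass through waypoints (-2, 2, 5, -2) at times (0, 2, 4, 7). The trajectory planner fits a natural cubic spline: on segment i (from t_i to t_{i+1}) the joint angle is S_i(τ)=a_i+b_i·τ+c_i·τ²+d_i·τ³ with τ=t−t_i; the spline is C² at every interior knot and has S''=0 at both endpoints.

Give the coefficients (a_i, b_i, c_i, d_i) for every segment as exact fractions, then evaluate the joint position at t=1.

  seg 0: a=-2 b=110/57 c=0 d=1/57
  seg 1: a=2 b=122/57 c=2/19 d=-97/456
  seg 2: a=5 b=1/114 c=-89/76 d=89/684
S(1) = -1/19

Δ: Δ0=2, Δ1=3/2, Δ2=-7/3
row 1: diag=8, rhs=-3; c'=1/4, d'=-3/8
row 2: denom=10−2·1/4=19/2; d'=(-23−2·-3/8)/(19/2)=-89/38
back: M2=-89/38
back: M1=-3/8−1/4·-89/38=4/19
M: M0=0, M1=4/19, M2=-89/38, M3=0
seg 0: a=-2, c=M0/2=0, d=(M1−M0)/(6·2)=1/57, b=Δ0−h0·(2M0+M1)/6=110/57
seg 1: a=2, c=M1/2=2/19, d=(M2−M1)/(6·2)=-97/456, b=Δ1−h1·(2M1+M2)/6=122/57
seg 2: a=5, c=M2/2=-89/76, d=(M3−M2)/(6·3)=89/684, b=Δ2−h2·(2M2+M3)/6=1/114
t_q=1 → seg 0, τ=1; S=-2+110/57·τ+0·τ²+1/57·τ³=-1/19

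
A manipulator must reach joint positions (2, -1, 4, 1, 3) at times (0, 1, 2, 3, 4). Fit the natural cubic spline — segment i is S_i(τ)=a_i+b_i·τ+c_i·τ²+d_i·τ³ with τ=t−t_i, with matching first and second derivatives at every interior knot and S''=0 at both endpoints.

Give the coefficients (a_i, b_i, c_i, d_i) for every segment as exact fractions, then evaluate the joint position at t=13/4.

Δ: Δ0=-3, Δ1=5, Δ2=-3, Δ3=2
row 1: diag=4, rhs=48; c'=1/4, d'=12
row 2: denom=4−1·1/4=15/4; d'=(-48−1·12)/(15/4)=-16
row 3: denom=4−1·4/15=56/15; d'=(30−1·-16)/(56/15)=345/28
back: M3=345/28
back: M2=-16−4/15·345/28=-135/7
back: M1=12−1/4·-135/7=471/28
M: M0=0, M1=471/28, M2=-135/7, M3=345/28, M4=0
seg 0: a=2, c=M0/2=0, d=(M1−M0)/(6·1)=157/56, b=Δ0−h0·(2M0+M1)/6=-325/56
seg 1: a=-1, c=M1/2=471/56, d=(M2−M1)/(6·1)=-337/56, b=Δ1−h1·(2M1+M2)/6=73/28
seg 2: a=4, c=M2/2=-135/14, d=(M3−M2)/(6·1)=295/56, b=Δ2−h2·(2M2+M3)/6=11/8
seg 3: a=1, c=M3/2=345/56, d=(M4−M3)/(6·1)=-115/56, b=Δ3−h3·(2M3+M4)/6=-59/28
t_q=13/4 → seg 3, τ=1/4; S=1+-59/28·τ+345/56·τ²+-115/56·τ³=423/512

  seg 0: a=2 b=-325/56 c=0 d=157/56
  seg 1: a=-1 b=73/28 c=471/56 d=-337/56
  seg 2: a=4 b=11/8 c=-135/14 d=295/56
  seg 3: a=1 b=-59/28 c=345/56 d=-115/56
S(13/4) = 423/512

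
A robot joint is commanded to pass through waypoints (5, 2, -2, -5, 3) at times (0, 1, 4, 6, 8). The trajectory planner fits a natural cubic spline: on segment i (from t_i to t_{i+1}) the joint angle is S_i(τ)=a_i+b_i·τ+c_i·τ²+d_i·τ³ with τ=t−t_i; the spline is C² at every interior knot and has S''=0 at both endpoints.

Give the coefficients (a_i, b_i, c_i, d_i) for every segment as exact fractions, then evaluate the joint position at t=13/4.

Δ: Δ0=-3, Δ1=-4/3, Δ2=-3/2, Δ3=4
row 1: diag=8, rhs=10; c'=3/8, d'=5/4
row 2: denom=10−3·3/8=71/8; d'=(-1−3·5/4)/(71/8)=-38/71
row 3: denom=8−2·16/71=536/71; d'=(33−2·-38/71)/(536/71)=2419/536
back: M3=2419/536
back: M2=-38/71−16/71·2419/536=-104/67
back: M1=5/4−3/8·-104/67=491/268
M: M0=0, M1=491/268, M2=-104/67, M3=2419/536, M4=0
seg 0: a=5, c=M0/2=0, d=(M1−M0)/(6·1)=491/1608, b=Δ0−h0·(2M0+M1)/6=-5315/1608
seg 1: a=2, c=M1/2=491/536, d=(M2−M1)/(6·3)=-907/4824, b=Δ1−h1·(2M1+M2)/6=-1921/804
seg 2: a=-2, c=M2/2=-52/67, d=(M3−M2)/(6·2)=3251/6432, b=Δ2−h2·(2M2+M3)/6=-3167/1608
seg 3: a=-5, c=M3/2=2419/1072, d=(M4−M3)/(6·2)=-2419/6432, b=Δ3−h3·(2M3+M4)/6=797/804
t_q=13/4 → seg 1, τ=9/4; S=2+-1921/804·τ+491/536·τ²+-907/4824·τ³=-30191/34304

  seg 0: a=5 b=-5315/1608 c=0 d=491/1608
  seg 1: a=2 b=-1921/804 c=491/536 d=-907/4824
  seg 2: a=-2 b=-3167/1608 c=-52/67 d=3251/6432
  seg 3: a=-5 b=797/804 c=2419/1072 d=-2419/6432
S(13/4) = -30191/34304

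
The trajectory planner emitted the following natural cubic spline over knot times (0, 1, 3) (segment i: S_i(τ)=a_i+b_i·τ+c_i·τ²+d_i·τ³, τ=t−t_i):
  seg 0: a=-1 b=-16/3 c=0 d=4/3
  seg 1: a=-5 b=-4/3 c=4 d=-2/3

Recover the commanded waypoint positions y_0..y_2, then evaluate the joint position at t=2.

y_0=-1 y_1=-5 y_2=3
S(2) = -3

y_0 = S_0(0) = a_0 = -1
y_1 = S_1(0) = a_1 = -5
y_2 = S_1(2) = 3
t_q=2 is in segment 1 (τ=1); S_1(τ)=-3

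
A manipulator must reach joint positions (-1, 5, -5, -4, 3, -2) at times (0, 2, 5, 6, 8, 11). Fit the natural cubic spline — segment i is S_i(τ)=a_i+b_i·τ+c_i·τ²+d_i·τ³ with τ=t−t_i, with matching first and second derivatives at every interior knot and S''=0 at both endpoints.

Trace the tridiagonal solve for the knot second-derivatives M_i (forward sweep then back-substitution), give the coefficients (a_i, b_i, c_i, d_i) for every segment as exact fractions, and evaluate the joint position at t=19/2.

  seg 0: a=-1 b=1535/323 c=0 d=-283/646
  seg 1: a=5 b=-163/323 c=-849/323 d=4900/8721
  seg 2: a=-5 b=-21/19 c=2353/969 d=-313/969
  seg 3: a=-4 b=2696/969 c=1414/969 d=-4265/7752
  seg 4: a=3 b=1303/646 c=-7139/3876 d=7139/34884
S(19/2) = 26585/10336

Δ: Δ0=3, Δ1=-10/3, Δ2=1, Δ3=7/2, Δ4=-5/3
row 1: diag=10, rhs=-38; c'=3/10, d'=-19/5
row 2: denom=8−3·3/10=71/10; d'=(26−3·-19/5)/(71/10)=374/71
row 3: denom=6−1·10/71=416/71; d'=(15−1·374/71)/(416/71)=691/416
row 4: denom=10−2·71/208=969/104; d'=(-31−2·691/416)/(969/104)=-7139/1938
back: M4=-7139/1938
back: M3=691/416−71/208·-7139/1938=2828/969
back: M2=374/71−10/71·2828/969=4706/969
back: M1=-19/5−3/10·4706/969=-1698/323
M: M0=0, M1=-1698/323, M2=4706/969, M3=2828/969, M4=-7139/1938, M5=0
seg 0: a=-1, c=M0/2=0, d=(M1−M0)/(6·2)=-283/646, b=Δ0−h0·(2M0+M1)/6=1535/323
seg 1: a=5, c=M1/2=-849/323, d=(M2−M1)/(6·3)=4900/8721, b=Δ1−h1·(2M1+M2)/6=-163/323
seg 2: a=-5, c=M2/2=2353/969, d=(M3−M2)/(6·1)=-313/969, b=Δ2−h2·(2M2+M3)/6=-21/19
seg 3: a=-4, c=M3/2=1414/969, d=(M4−M3)/(6·2)=-4265/7752, b=Δ3−h3·(2M3+M4)/6=2696/969
seg 4: a=3, c=M4/2=-7139/3876, d=(M5−M4)/(6·3)=7139/34884, b=Δ4−h4·(2M4+M5)/6=1303/646
t_q=19/2 → seg 4, τ=3/2; S=3+1303/646·τ+-7139/3876·τ²+7139/34884·τ³=26585/10336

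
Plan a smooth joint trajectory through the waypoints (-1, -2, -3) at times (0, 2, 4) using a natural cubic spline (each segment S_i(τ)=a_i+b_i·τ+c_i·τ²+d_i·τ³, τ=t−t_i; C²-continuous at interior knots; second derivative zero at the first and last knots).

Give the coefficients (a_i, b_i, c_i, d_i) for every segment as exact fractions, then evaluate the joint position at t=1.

Δ: Δ0=-1/2, Δ1=-1/2
row 1: diag=8, rhs=0; c'=1/4, d'=0
back: M1=0
M: M0=0, M1=0, M2=0
seg 0: a=-1, c=M0/2=0, d=(M1−M0)/(6·2)=0, b=Δ0−h0·(2M0+M1)/6=-1/2
seg 1: a=-2, c=M1/2=0, d=(M2−M1)/(6·2)=0, b=Δ1−h1·(2M1+M2)/6=-1/2
t_q=1 → seg 0, τ=1; S=-1+-1/2·τ+0·τ²+0·τ³=-3/2

  seg 0: a=-1 b=-1/2 c=0 d=0
  seg 1: a=-2 b=-1/2 c=0 d=0
S(1) = -3/2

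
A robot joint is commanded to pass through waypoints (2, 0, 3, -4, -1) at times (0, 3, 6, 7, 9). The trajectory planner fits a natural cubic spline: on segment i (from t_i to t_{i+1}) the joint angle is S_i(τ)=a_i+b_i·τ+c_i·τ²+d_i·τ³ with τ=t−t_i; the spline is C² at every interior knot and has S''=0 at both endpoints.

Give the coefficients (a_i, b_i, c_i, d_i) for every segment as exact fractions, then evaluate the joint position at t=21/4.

Δ: Δ0=-2/3, Δ1=1, Δ2=-7, Δ3=3/2
row 1: diag=12, rhs=10; c'=1/4, d'=5/6
row 2: denom=8−3·1/4=29/4; d'=(-48−3·5/6)/(29/4)=-202/29
row 3: denom=6−1·4/29=170/29; d'=(51−1·-202/29)/(170/29)=1681/170
back: M3=1681/170
back: M2=-202/29−4/29·1681/170=-708/85
back: M1=5/6−1/4·-708/85=1487/510
M: M0=0, M1=1487/510, M2=-708/85, M3=1681/170, M4=0
seg 0: a=2, c=M0/2=0, d=(M1−M0)/(6·3)=1487/9180, b=Δ0−h0·(2M0+M1)/6=-2167/1020
seg 1: a=0, c=M1/2=1487/1020, d=(M2−M1)/(6·3)=-1147/1836, b=Δ1−h1·(2M1+M2)/6=1147/510
seg 2: a=3, c=M2/2=-354/85, d=(M3−M2)/(6·1)=3097/1020, b=Δ2−h2·(2M2+M3)/6=-5989/1020
seg 3: a=-4, c=M3/2=1681/340, d=(M4−M3)/(6·2)=-1681/2040, b=Δ3−h3·(2M3+M4)/6=-2597/510
t_q=21/4 → seg 1, τ=9/4; S=0+1147/510·τ+1487/1020·τ²+-1147/1836·τ³=115863/21760

  seg 0: a=2 b=-2167/1020 c=0 d=1487/9180
  seg 1: a=0 b=1147/510 c=1487/1020 d=-1147/1836
  seg 2: a=3 b=-5989/1020 c=-354/85 d=3097/1020
  seg 3: a=-4 b=-2597/510 c=1681/340 d=-1681/2040
S(21/4) = 115863/21760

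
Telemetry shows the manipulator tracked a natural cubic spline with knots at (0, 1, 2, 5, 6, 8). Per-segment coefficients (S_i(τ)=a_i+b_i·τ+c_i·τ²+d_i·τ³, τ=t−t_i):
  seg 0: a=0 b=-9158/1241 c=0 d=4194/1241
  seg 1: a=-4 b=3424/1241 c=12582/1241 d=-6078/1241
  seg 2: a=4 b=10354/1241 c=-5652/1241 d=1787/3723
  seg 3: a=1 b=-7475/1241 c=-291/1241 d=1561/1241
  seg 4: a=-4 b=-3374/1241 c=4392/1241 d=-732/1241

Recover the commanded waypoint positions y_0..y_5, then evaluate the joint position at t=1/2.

y_0 = S_0(0) = a_0 = 0
y_1 = S_1(0) = a_1 = -4
y_2 = S_2(0) = a_2 = 4
y_3 = S_3(0) = a_3 = 1
y_4 = S_4(0) = a_4 = -4
y_5 = S_4(2) = 0
t_q=1/2 is in segment 0 (τ=1/2); S_0(τ)=-16219/4964

y_0=0 y_1=-4 y_2=4 y_3=1 y_4=-4 y_5=0
S(1/2) = -16219/4964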